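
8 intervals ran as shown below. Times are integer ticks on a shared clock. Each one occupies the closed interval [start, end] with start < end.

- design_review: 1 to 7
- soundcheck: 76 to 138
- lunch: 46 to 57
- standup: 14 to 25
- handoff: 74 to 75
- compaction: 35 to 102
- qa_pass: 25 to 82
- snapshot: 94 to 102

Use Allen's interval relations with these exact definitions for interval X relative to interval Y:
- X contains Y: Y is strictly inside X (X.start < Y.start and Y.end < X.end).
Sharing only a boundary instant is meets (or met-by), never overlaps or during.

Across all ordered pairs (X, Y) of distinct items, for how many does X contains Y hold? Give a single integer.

Checking all 56 ordered pairs for relation 'contains'; matching pairs in alphabetical order:
(compaction, handoff): compaction contains handoff ✓
(compaction, lunch): compaction contains lunch ✓
(qa_pass, handoff): qa_pass contains handoff ✓
(qa_pass, lunch): qa_pass contains lunch ✓
(soundcheck, snapshot): soundcheck contains snapshot ✓
Count: 5.

5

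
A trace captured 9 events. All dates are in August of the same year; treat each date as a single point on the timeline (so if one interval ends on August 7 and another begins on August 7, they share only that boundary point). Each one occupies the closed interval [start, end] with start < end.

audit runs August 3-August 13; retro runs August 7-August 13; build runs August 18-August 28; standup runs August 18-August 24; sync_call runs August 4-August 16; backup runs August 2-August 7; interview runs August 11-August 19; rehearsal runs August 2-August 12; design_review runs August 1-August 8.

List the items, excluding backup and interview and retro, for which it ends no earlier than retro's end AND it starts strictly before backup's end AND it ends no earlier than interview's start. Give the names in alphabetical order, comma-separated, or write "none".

Conditions: its end is no earlier than retro's end (X.end >= August 13) AND its start is strictly before backup's end (X.start < August 7) AND its end is no earlier than interview's start (X.end >= August 11).
audit: end August 13 >= August 13? ✓; start August 3 < August 7? ✓; end August 13 >= August 11? ✓ → yes.
build: end August 28 >= August 13? ✓; start August 18 < August 7? ✗; end August 28 >= August 11? ✓ → no.
design_review: end August 8 >= August 13? ✗; start August 1 < August 7? ✓; end August 8 >= August 11? ✗ → no.
rehearsal: end August 12 >= August 13? ✗; start August 2 < August 7? ✓; end August 12 >= August 11? ✓ → no.
standup: end August 24 >= August 13? ✓; start August 18 < August 7? ✗; end August 24 >= August 11? ✓ → no.
sync_call: end August 16 >= August 13? ✓; start August 4 < August 7? ✓; end August 16 >= August 11? ✓ → yes.
Result: audit, sync_call.

audit, sync_call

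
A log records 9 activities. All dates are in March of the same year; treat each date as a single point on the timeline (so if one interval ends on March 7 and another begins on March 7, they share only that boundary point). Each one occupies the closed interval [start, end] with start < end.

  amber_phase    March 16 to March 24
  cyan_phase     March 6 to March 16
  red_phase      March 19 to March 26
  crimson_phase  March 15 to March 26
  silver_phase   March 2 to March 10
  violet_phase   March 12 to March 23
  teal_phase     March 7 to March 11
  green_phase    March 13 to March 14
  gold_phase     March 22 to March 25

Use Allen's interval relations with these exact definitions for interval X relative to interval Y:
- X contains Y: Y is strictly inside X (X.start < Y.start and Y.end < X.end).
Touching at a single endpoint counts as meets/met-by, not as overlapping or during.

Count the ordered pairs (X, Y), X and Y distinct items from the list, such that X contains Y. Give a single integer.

Checking all 72 ordered pairs for relation 'contains'; matching pairs in alphabetical order:
(crimson_phase, amber_phase): crimson_phase contains amber_phase ✓
(crimson_phase, gold_phase): crimson_phase contains gold_phase ✓
(cyan_phase, green_phase): cyan_phase contains green_phase ✓
(cyan_phase, teal_phase): cyan_phase contains teal_phase ✓
(red_phase, gold_phase): red_phase contains gold_phase ✓
(violet_phase, green_phase): violet_phase contains green_phase ✓
Count: 6.

6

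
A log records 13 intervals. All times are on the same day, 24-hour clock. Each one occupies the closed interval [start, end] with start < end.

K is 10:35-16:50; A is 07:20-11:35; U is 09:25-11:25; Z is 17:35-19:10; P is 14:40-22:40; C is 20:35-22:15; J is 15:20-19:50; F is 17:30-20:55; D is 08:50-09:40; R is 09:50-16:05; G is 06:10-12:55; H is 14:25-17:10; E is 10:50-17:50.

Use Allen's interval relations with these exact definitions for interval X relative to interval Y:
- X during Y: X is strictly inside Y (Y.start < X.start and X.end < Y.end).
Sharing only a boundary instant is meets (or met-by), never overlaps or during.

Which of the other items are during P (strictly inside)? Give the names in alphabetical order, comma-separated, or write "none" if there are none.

C, F, J, Z

Target P = [14:40, 22:40].
A [07:20, 11:35] → before → no.
C [20:35, 22:15] → during → yes.
D [08:50, 09:40] → before → no.
E [10:50, 17:50] → overlaps → no.
F [17:30, 20:55] → during → yes.
G [06:10, 12:55] → before → no.
H [14:25, 17:10] → overlaps → no.
J [15:20, 19:50] → during → yes.
K [10:35, 16:50] → overlaps → no.
R [09:50, 16:05] → overlaps → no.
U [09:25, 11:25] → before → no.
Z [17:35, 19:10] → during → yes.
Result: C, F, J, Z.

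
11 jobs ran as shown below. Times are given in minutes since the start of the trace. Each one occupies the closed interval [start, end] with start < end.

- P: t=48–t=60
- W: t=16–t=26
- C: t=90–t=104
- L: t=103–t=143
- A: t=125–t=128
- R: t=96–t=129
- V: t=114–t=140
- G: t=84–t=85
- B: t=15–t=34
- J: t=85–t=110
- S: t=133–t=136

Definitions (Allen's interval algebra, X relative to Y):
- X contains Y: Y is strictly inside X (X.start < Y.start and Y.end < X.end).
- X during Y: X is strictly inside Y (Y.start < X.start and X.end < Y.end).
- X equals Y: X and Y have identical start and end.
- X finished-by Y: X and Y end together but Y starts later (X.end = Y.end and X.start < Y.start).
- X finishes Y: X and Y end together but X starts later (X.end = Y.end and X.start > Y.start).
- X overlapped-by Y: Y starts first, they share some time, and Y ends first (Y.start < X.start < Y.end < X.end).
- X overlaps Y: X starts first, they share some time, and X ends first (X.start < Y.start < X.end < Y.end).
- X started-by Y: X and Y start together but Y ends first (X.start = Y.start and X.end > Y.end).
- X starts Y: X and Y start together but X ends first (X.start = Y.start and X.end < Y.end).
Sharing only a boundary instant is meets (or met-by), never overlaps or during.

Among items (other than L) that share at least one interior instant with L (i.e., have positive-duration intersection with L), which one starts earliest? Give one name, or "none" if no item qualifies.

J

Target L = [t=103, t=143].
A [t=125, t=128] → during → candidate.
B [t=15, t=34] → before → excluded.
C [t=90, t=104] → overlaps → candidate.
G [t=84, t=85] → before → excluded.
J [t=85, t=110] → overlaps → candidate.
P [t=48, t=60] → before → excluded.
R [t=96, t=129] → overlaps → candidate.
S [t=133, t=136] → during → candidate.
V [t=114, t=140] → during → candidate.
W [t=16, t=26] → before → excluded.
Among candidates, earliest start is t=85 → J.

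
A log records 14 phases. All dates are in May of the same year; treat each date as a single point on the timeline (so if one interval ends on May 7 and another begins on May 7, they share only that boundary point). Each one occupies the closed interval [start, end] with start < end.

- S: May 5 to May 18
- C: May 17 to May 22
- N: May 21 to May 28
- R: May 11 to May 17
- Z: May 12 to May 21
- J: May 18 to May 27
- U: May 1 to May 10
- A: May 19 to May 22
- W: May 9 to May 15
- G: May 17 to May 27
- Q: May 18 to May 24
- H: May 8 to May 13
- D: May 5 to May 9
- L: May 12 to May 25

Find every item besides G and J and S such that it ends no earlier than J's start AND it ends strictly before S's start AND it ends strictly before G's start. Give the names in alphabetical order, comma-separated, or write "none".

none

Conditions: its end is no earlier than J's start (X.end >= May 18) AND its end is strictly before S's start (X.end < May 5) AND its end is strictly before G's start (X.end < May 17).
A: end May 22 >= May 18? ✓; end May 22 < May 5? ✗; end May 22 < May 17? ✗ → no.
C: end May 22 >= May 18? ✓; end May 22 < May 5? ✗; end May 22 < May 17? ✗ → no.
D: end May 9 >= May 18? ✗; end May 9 < May 5? ✗; end May 9 < May 17? ✓ → no.
H: end May 13 >= May 18? ✗; end May 13 < May 5? ✗; end May 13 < May 17? ✓ → no.
L: end May 25 >= May 18? ✓; end May 25 < May 5? ✗; end May 25 < May 17? ✗ → no.
N: end May 28 >= May 18? ✓; end May 28 < May 5? ✗; end May 28 < May 17? ✗ → no.
Q: end May 24 >= May 18? ✓; end May 24 < May 5? ✗; end May 24 < May 17? ✗ → no.
R: end May 17 >= May 18? ✗; end May 17 < May 5? ✗; end May 17 < May 17? ✗ → no.
U: end May 10 >= May 18? ✗; end May 10 < May 5? ✗; end May 10 < May 17? ✓ → no.
W: end May 15 >= May 18? ✗; end May 15 < May 5? ✗; end May 15 < May 17? ✓ → no.
Z: end May 21 >= May 18? ✓; end May 21 < May 5? ✗; end May 21 < May 17? ✗ → no.
Result: none.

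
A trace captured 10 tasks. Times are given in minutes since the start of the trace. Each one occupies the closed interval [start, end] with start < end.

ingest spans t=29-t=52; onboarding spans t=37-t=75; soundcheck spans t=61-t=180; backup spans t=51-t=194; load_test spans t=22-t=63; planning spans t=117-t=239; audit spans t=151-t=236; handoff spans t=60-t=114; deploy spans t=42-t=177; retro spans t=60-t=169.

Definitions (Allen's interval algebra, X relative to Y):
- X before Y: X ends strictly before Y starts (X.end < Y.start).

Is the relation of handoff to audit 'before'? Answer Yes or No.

Yes

handoff = [t=60, t=114], audit = [t=151, t=236].
Actual relation of handoff to audit: before.
Asked whether 'before' holds → Yes.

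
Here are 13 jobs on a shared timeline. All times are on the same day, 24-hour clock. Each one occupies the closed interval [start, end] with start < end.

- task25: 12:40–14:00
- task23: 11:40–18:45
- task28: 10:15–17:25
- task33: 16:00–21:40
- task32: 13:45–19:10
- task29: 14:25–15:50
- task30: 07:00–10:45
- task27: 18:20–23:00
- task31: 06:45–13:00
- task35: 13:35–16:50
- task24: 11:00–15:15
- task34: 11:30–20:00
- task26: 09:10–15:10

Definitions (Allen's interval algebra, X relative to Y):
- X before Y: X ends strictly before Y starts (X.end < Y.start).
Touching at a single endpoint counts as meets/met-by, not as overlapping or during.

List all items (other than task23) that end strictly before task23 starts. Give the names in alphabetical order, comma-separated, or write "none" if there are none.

Target task23 = [11:40, 18:45].
task24 [11:00, 15:15] → overlaps → no.
task25 [12:40, 14:00] → during → no.
task26 [09:10, 15:10] → overlaps → no.
task27 [18:20, 23:00] → overlapped-by → no.
task28 [10:15, 17:25] → overlaps → no.
task29 [14:25, 15:50] → during → no.
task30 [07:00, 10:45] → before → yes.
task31 [06:45, 13:00] → overlaps → no.
task32 [13:45, 19:10] → overlapped-by → no.
task33 [16:00, 21:40] → overlapped-by → no.
task34 [11:30, 20:00] → contains → no.
task35 [13:35, 16:50] → during → no.
Result: task30.

task30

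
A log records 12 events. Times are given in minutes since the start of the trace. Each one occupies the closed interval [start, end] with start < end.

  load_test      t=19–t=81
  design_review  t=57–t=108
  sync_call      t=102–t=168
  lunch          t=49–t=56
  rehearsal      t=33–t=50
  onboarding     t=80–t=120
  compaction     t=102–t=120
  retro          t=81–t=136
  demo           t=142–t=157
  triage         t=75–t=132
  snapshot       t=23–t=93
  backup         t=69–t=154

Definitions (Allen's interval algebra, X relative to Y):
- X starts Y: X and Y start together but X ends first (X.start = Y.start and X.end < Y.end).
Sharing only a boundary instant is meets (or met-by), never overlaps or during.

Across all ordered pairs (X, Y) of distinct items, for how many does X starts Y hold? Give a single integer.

Checking all 132 ordered pairs for relation 'starts'; matching pairs in alphabetical order:
(compaction, sync_call): compaction starts sync_call ✓
Count: 1.

1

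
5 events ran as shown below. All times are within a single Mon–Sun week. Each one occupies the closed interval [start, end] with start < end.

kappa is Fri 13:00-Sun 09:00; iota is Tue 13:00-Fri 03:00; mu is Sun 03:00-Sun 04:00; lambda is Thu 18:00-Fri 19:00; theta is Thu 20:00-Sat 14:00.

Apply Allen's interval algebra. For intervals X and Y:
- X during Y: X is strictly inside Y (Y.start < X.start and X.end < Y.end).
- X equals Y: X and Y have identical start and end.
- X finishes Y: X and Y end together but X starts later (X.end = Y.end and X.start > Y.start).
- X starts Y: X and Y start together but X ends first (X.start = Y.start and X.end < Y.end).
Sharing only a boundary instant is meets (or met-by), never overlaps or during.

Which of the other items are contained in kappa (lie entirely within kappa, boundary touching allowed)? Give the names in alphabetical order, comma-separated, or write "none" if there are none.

mu

Target kappa = [Fri 13:00, Sun 09:00].
iota [Tue 13:00, Fri 03:00] → before → no.
lambda [Thu 18:00, Fri 19:00] → overlaps → no.
mu [Sun 03:00, Sun 04:00] → during → yes.
theta [Thu 20:00, Sat 14:00] → overlaps → no.
Result: mu.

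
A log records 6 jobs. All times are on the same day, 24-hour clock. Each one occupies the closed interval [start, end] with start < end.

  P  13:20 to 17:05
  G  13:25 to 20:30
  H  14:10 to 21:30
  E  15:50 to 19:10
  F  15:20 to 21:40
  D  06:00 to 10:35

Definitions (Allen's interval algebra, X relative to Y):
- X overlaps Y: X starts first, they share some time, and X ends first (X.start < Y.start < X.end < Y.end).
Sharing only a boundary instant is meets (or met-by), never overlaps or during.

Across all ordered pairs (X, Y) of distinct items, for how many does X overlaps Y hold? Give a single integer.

Checking all 30 ordered pairs for relation 'overlaps'; matching pairs in alphabetical order:
(G, F): G overlaps F ✓
(G, H): G overlaps H ✓
(H, F): H overlaps F ✓
(P, E): P overlaps E ✓
(P, F): P overlaps F ✓
(P, G): P overlaps G ✓
(P, H): P overlaps H ✓
Count: 7.

7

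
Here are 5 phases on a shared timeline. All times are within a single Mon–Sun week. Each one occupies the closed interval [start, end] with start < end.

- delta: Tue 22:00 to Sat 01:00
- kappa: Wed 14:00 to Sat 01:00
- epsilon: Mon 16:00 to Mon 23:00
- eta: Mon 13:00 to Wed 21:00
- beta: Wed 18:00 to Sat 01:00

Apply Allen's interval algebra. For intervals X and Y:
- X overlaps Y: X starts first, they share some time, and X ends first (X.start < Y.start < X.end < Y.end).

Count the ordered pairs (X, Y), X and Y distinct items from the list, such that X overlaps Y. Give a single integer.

3

Checking all 20 ordered pairs for relation 'overlaps'; matching pairs in alphabetical order:
(eta, beta): eta overlaps beta ✓
(eta, delta): eta overlaps delta ✓
(eta, kappa): eta overlaps kappa ✓
Count: 3.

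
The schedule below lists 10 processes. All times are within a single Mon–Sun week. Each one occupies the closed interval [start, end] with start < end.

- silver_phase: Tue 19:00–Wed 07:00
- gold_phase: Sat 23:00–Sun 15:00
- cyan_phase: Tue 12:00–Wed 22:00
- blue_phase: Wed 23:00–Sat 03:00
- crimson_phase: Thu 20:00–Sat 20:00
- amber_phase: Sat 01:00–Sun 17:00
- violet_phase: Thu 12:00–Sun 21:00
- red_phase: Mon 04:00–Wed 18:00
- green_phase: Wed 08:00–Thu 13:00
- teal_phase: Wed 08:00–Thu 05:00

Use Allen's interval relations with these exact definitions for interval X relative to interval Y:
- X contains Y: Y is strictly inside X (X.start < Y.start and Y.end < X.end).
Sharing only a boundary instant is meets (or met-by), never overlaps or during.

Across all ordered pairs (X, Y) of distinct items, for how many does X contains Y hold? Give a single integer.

Checking all 90 ordered pairs for relation 'contains'; matching pairs in alphabetical order:
(amber_phase, gold_phase): amber_phase contains gold_phase ✓
(cyan_phase, silver_phase): cyan_phase contains silver_phase ✓
(red_phase, silver_phase): red_phase contains silver_phase ✓
(violet_phase, amber_phase): violet_phase contains amber_phase ✓
(violet_phase, crimson_phase): violet_phase contains crimson_phase ✓
(violet_phase, gold_phase): violet_phase contains gold_phase ✓
Count: 6.

6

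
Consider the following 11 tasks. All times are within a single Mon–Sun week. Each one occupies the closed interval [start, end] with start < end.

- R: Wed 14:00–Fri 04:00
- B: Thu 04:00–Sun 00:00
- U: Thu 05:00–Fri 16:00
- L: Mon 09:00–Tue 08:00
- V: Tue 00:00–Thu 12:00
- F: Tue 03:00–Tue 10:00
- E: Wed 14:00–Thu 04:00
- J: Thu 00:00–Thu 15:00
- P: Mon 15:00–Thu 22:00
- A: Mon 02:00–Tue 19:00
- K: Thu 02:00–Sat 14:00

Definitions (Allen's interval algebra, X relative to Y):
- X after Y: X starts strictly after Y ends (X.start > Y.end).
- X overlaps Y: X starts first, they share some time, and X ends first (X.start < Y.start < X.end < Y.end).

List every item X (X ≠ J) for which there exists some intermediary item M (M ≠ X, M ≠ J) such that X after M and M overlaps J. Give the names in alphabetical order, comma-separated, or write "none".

Target J = [Thu 00:00, Thu 15:00].
Intermediaries M with M overlaps J: E, V.
Via E — items with X after E: U.
Via V — items with X after V: none.
Union: U.

U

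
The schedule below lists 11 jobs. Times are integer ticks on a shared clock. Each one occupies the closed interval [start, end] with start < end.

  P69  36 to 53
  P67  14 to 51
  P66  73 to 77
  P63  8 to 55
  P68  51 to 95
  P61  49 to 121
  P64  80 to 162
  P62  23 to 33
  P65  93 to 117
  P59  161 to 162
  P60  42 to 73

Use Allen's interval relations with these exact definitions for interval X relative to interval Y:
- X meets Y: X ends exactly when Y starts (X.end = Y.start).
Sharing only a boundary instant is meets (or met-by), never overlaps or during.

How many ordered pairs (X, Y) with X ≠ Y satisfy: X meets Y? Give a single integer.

2

Checking all 110 ordered pairs for relation 'meets'; matching pairs in alphabetical order:
(P60, P66): P60 meets P66 ✓
(P67, P68): P67 meets P68 ✓
Count: 2.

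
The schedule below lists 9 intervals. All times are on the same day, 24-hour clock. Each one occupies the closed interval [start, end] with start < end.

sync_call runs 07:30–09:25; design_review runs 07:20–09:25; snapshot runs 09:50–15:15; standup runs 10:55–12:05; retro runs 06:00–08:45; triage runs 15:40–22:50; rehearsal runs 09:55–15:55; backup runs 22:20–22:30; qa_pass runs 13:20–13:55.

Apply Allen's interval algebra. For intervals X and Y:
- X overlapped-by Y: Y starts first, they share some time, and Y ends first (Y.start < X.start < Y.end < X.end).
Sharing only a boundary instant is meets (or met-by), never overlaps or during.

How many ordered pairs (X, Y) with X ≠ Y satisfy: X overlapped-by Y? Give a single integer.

4

Checking all 72 ordered pairs for relation 'overlapped-by'; matching pairs in alphabetical order:
(design_review, retro): design_review overlapped-by retro ✓
(rehearsal, snapshot): rehearsal overlapped-by snapshot ✓
(sync_call, retro): sync_call overlapped-by retro ✓
(triage, rehearsal): triage overlapped-by rehearsal ✓
Count: 4.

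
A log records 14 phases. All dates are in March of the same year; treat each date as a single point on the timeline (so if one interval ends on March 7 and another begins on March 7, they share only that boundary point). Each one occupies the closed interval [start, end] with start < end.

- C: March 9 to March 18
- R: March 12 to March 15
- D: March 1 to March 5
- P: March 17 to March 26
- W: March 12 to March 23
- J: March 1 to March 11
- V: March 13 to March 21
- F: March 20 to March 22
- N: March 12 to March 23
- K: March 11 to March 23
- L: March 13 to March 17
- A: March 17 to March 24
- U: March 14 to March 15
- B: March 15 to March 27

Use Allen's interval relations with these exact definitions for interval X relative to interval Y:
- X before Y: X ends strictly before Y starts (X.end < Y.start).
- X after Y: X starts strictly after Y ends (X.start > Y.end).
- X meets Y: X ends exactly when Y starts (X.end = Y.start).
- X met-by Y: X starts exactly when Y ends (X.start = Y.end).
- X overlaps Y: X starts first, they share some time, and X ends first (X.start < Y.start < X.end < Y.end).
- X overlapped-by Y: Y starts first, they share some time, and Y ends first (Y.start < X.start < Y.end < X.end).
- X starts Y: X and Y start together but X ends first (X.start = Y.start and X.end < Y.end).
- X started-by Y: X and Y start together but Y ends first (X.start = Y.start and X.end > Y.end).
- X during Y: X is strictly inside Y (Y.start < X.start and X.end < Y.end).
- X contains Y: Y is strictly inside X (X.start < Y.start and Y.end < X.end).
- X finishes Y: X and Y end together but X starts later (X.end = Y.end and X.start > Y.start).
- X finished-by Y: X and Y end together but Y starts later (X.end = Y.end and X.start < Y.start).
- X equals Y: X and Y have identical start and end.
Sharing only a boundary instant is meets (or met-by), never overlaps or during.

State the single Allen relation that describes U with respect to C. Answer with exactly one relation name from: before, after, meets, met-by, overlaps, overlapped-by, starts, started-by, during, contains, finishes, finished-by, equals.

U = [March 14, March 15]; C = [March 9, March 18].
Compare endpoints: U.start > C.start, U.start < C.end, U.end > C.start, U.end < C.end.
That pattern is 'during'.

during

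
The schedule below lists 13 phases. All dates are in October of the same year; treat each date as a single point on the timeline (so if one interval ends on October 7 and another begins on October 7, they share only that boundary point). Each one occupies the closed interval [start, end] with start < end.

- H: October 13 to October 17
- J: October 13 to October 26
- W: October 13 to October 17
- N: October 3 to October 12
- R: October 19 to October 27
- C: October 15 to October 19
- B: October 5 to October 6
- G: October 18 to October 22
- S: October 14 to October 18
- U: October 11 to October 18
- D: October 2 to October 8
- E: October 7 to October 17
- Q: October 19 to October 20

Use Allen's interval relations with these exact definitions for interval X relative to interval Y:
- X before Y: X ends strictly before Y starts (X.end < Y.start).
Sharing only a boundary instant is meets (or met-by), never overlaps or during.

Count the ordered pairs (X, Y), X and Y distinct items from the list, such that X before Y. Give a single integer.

Checking all 156 ordered pairs for relation 'before'; matching pairs in alphabetical order:
(B, C): B before C ✓
(B, E): B before E ✓
(B, G): B before G ✓
(B, H): B before H ✓
(B, J): B before J ✓
(B, Q): B before Q ✓
(B, R): B before R ✓
(B, S): B before S ✓
(B, U): B before U ✓
(B, W): B before W ✓
(D, C): D before C ✓
(D, G): D before G ✓
(D, H): D before H ✓
(D, J): D before J ✓
(D, Q): D before Q ✓
(D, R): D before R ✓
(D, S): D before S ✓
(D, U): D before U ✓
(D, W): D before W ✓
(E, G): E before G ✓
(E, Q): E before Q ✓
(E, R): E before R ✓
(H, G): H before G ✓
(H, Q): H before Q ✓
... plus 16 further pairs not listed.
Count: 40.

40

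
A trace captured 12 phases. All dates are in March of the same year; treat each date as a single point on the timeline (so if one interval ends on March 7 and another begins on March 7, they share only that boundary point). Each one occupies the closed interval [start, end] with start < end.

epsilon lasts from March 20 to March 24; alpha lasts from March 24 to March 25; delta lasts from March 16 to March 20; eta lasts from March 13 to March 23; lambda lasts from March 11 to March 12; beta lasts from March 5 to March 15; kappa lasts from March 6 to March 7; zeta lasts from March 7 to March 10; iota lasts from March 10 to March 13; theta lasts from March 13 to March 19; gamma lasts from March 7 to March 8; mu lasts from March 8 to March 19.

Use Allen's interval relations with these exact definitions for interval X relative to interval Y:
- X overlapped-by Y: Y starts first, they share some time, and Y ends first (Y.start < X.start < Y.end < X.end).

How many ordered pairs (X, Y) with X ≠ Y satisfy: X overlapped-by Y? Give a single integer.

8

Checking all 132 ordered pairs for relation 'overlapped-by'; matching pairs in alphabetical order:
(delta, mu): delta overlapped-by mu ✓
(delta, theta): delta overlapped-by theta ✓
(epsilon, eta): epsilon overlapped-by eta ✓
(eta, beta): eta overlapped-by beta ✓
(eta, mu): eta overlapped-by mu ✓
(mu, beta): mu overlapped-by beta ✓
(mu, zeta): mu overlapped-by zeta ✓
(theta, beta): theta overlapped-by beta ✓
Count: 8.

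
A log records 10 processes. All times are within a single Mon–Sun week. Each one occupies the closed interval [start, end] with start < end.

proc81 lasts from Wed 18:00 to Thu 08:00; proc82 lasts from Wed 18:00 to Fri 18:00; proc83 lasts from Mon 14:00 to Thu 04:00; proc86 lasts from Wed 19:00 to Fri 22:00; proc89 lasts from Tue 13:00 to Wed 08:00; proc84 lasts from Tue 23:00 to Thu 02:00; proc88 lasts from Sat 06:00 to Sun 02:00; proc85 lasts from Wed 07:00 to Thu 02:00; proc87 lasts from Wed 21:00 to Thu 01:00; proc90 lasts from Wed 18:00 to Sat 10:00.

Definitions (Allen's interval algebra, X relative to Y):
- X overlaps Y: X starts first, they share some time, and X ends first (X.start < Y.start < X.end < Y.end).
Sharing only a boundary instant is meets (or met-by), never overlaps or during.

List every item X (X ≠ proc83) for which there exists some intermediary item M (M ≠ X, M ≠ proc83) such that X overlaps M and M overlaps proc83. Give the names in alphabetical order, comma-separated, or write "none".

none

Target proc83 = [Mon 14:00, Thu 04:00].
Intermediaries M with M overlaps proc83: none.
Union: none.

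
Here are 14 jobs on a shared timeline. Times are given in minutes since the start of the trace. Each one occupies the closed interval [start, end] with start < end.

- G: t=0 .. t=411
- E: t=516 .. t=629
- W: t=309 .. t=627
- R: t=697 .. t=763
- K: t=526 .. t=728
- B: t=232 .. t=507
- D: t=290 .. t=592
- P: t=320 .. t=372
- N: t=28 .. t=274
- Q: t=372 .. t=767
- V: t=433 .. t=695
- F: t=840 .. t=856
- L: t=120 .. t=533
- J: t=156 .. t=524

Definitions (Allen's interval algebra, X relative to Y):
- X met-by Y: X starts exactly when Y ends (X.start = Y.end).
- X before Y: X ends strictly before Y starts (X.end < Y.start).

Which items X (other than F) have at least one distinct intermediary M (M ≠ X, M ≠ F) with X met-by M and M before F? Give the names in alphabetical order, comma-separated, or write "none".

Target F = [t=840, t=856].
Intermediaries M with M before F: B, D, E, G, J, K, L, N, P, Q, R, V, W.
Via B — items with X met-by B: none.
Via D — items with X met-by D: none.
Via E — items with X met-by E: none.
Via G — items with X met-by G: none.
Via J — items with X met-by J: none.
Via K — items with X met-by K: none.
Via L — items with X met-by L: none.
Via N — items with X met-by N: none.
Via P — items with X met-by P: Q.
Via Q — items with X met-by Q: none.
Via R — items with X met-by R: none.
Via V — items with X met-by V: none.
Via W — items with X met-by W: none.
Union: Q.

Q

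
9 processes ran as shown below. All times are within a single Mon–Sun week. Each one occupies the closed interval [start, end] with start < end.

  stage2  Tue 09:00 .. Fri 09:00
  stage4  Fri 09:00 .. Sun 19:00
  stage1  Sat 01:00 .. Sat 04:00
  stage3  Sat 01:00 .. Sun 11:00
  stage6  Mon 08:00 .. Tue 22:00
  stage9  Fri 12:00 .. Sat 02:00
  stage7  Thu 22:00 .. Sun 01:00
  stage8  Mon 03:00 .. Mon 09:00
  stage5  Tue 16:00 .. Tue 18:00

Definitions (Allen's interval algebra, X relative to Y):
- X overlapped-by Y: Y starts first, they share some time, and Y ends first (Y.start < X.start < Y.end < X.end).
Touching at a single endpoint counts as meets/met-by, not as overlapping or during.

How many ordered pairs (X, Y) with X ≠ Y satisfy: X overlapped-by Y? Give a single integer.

Checking all 72 ordered pairs for relation 'overlapped-by'; matching pairs in alphabetical order:
(stage1, stage9): stage1 overlapped-by stage9 ✓
(stage2, stage6): stage2 overlapped-by stage6 ✓
(stage3, stage7): stage3 overlapped-by stage7 ✓
(stage3, stage9): stage3 overlapped-by stage9 ✓
(stage4, stage7): stage4 overlapped-by stage7 ✓
(stage6, stage8): stage6 overlapped-by stage8 ✓
(stage7, stage2): stage7 overlapped-by stage2 ✓
Count: 7.

7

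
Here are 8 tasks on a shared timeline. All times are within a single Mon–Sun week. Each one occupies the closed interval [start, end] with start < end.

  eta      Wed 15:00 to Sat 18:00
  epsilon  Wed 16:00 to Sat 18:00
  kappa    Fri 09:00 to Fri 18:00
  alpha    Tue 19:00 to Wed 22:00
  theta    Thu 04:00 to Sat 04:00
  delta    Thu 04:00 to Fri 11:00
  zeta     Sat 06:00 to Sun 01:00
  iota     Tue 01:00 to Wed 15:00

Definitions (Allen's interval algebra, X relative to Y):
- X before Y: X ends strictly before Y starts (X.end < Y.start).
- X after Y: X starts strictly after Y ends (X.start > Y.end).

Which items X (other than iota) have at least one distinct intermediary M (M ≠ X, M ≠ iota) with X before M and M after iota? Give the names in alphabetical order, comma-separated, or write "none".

alpha, delta, kappa, theta

Target iota = [Tue 01:00, Wed 15:00].
Intermediaries M with M after iota: delta, epsilon, kappa, theta, zeta.
Via delta — items with X before delta: alpha.
Via epsilon — items with X before epsilon: none.
Via kappa — items with X before kappa: alpha.
Via theta — items with X before theta: alpha.
Via zeta — items with X before zeta: alpha, delta, kappa, theta.
Union: alpha, delta, kappa, theta.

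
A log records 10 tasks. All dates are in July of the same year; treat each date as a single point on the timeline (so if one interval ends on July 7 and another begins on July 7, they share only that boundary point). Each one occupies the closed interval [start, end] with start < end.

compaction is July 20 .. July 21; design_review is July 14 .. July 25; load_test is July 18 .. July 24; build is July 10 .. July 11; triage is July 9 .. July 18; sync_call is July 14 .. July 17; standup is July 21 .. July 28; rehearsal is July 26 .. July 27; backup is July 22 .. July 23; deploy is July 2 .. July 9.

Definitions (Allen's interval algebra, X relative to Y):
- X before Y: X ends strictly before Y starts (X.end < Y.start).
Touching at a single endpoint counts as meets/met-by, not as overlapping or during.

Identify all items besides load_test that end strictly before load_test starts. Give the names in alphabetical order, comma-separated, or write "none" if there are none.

build, deploy, sync_call

Target load_test = [July 18, July 24].
backup [July 22, July 23] → during → no.
build [July 10, July 11] → before → yes.
compaction [July 20, July 21] → during → no.
deploy [July 2, July 9] → before → yes.
design_review [July 14, July 25] → contains → no.
rehearsal [July 26, July 27] → after → no.
standup [July 21, July 28] → overlapped-by → no.
sync_call [July 14, July 17] → before → yes.
triage [July 9, July 18] → meets → no.
Result: build, deploy, sync_call.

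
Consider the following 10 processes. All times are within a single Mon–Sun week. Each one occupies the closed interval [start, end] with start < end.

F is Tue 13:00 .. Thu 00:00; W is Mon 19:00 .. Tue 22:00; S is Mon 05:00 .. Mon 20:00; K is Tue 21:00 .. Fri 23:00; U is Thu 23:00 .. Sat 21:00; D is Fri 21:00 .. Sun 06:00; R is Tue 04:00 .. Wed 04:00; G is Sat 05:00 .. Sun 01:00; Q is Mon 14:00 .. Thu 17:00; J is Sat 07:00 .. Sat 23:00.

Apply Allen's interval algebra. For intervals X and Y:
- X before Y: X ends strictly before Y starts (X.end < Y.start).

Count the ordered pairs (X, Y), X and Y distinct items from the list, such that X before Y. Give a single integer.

25

Checking all 90 ordered pairs for relation 'before'; matching pairs in alphabetical order:
(F, D): F before D ✓
(F, G): F before G ✓
(F, J): F before J ✓
(F, U): F before U ✓
(K, G): K before G ✓
(K, J): K before J ✓
(Q, D): Q before D ✓
(Q, G): Q before G ✓
(Q, J): Q before J ✓
(Q, U): Q before U ✓
(R, D): R before D ✓
(R, G): R before G ✓
(R, J): R before J ✓
(R, U): R before U ✓
(S, D): S before D ✓
(S, F): S before F ✓
(S, G): S before G ✓
(S, J): S before J ✓
(S, K): S before K ✓
(S, R): S before R ✓
(S, U): S before U ✓
(W, D): W before D ✓
(W, G): W before G ✓
(W, J): W before J ✓
... plus 1 further pairs not listed.
Count: 25.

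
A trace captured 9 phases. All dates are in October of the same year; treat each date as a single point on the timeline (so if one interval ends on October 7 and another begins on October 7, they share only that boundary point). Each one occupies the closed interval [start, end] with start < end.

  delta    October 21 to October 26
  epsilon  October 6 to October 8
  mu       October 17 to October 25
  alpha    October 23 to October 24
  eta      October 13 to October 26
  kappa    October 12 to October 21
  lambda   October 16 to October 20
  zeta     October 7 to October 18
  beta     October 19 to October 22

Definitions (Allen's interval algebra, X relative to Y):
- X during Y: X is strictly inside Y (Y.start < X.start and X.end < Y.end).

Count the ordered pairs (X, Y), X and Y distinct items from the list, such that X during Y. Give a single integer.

8

Checking all 72 ordered pairs for relation 'during'; matching pairs in alphabetical order:
(alpha, delta): alpha during delta ✓
(alpha, eta): alpha during eta ✓
(alpha, mu): alpha during mu ✓
(beta, eta): beta during eta ✓
(beta, mu): beta during mu ✓
(lambda, eta): lambda during eta ✓
(lambda, kappa): lambda during kappa ✓
(mu, eta): mu during eta ✓
Count: 8.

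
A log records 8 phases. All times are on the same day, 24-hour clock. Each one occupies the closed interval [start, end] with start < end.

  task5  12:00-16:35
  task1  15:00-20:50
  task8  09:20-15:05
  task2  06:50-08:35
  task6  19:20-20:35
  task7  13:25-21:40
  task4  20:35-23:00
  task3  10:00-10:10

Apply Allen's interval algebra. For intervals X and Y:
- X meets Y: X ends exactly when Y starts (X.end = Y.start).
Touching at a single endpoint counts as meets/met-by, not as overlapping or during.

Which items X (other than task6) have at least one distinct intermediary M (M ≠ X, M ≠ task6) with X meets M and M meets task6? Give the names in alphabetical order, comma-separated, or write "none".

none

Target task6 = [19:20, 20:35].
Intermediaries M with M meets task6: none.
Union: none.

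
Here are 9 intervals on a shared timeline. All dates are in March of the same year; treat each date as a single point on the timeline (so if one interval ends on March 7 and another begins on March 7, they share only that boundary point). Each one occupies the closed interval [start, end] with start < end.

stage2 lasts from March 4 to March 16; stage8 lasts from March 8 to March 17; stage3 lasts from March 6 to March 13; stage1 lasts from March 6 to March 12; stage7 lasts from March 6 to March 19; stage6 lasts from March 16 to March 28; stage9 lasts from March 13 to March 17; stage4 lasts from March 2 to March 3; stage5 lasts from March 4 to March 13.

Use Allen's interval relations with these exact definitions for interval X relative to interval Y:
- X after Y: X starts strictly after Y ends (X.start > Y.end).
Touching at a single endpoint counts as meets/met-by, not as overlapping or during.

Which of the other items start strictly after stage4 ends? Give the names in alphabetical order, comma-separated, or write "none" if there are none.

stage1, stage2, stage3, stage5, stage6, stage7, stage8, stage9

Target stage4 = [March 2, March 3].
stage1 [March 6, March 12] → after → yes.
stage2 [March 4, March 16] → after → yes.
stage3 [March 6, March 13] → after → yes.
stage5 [March 4, March 13] → after → yes.
stage6 [March 16, March 28] → after → yes.
stage7 [March 6, March 19] → after → yes.
stage8 [March 8, March 17] → after → yes.
stage9 [March 13, March 17] → after → yes.
Result: stage1, stage2, stage3, stage5, stage6, stage7, stage8, stage9.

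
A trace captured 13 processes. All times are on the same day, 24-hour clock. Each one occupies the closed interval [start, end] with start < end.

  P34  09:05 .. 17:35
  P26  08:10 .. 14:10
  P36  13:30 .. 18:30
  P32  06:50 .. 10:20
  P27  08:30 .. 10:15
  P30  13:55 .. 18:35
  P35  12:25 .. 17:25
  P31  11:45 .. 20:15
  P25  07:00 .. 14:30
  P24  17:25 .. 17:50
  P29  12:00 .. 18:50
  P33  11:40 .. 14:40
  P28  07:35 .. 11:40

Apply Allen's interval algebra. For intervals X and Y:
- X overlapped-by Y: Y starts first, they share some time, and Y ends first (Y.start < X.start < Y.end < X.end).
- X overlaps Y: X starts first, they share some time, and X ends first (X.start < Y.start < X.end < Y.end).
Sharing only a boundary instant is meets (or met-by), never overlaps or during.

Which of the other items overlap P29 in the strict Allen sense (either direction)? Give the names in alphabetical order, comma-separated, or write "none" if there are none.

Target P29 = [12:00, 18:50].
P24 [17:25, 17:50] → during → no.
P25 [07:00, 14:30] → overlaps → yes.
P26 [08:10, 14:10] → overlaps → yes.
P27 [08:30, 10:15] → before → no.
P28 [07:35, 11:40] → before → no.
P30 [13:55, 18:35] → during → no.
P31 [11:45, 20:15] → contains → no.
P32 [06:50, 10:20] → before → no.
P33 [11:40, 14:40] → overlaps → yes.
P34 [09:05, 17:35] → overlaps → yes.
P35 [12:25, 17:25] → during → no.
P36 [13:30, 18:30] → during → no.
Result: P25, P26, P33, P34.

P25, P26, P33, P34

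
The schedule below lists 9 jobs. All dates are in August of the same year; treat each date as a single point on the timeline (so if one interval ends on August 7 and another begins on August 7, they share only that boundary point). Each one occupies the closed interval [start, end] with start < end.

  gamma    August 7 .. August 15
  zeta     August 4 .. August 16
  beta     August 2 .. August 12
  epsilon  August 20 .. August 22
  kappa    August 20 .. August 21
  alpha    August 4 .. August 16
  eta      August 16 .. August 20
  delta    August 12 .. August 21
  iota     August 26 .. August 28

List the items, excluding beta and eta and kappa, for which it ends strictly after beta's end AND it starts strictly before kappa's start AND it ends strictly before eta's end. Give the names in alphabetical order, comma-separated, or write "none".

alpha, gamma, zeta

Conditions: its end is strictly after beta's end (X.end > August 12) AND its start is strictly before kappa's start (X.start < August 20) AND its end is strictly before eta's end (X.end < August 20).
alpha: end August 16 > August 12? ✓; start August 4 < August 20? ✓; end August 16 < August 20? ✓ → yes.
delta: end August 21 > August 12? ✓; start August 12 < August 20? ✓; end August 21 < August 20? ✗ → no.
epsilon: end August 22 > August 12? ✓; start August 20 < August 20? ✗; end August 22 < August 20? ✗ → no.
gamma: end August 15 > August 12? ✓; start August 7 < August 20? ✓; end August 15 < August 20? ✓ → yes.
iota: end August 28 > August 12? ✓; start August 26 < August 20? ✗; end August 28 < August 20? ✗ → no.
zeta: end August 16 > August 12? ✓; start August 4 < August 20? ✓; end August 16 < August 20? ✓ → yes.
Result: alpha, gamma, zeta.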